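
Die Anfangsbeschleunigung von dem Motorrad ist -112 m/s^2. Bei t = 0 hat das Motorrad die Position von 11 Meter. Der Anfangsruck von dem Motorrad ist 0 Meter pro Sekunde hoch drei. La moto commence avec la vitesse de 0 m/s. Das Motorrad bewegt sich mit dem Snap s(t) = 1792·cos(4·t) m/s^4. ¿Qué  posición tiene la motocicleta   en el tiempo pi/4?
Debemos encontrar la antiderivada de nuestra ecuación del snap s(t) = 1792·cos(4·t) 4 veces. La antiderivada del snap, con j(0) = 0, da la sacudida: j(t) = 448·sin(4·t). La integral de la sacudida es la aceleración. Usando a(0) = -112, obtenemos a(t) = -112·cos(4·t). La antiderivada de la aceleración, con v(0) = 0, da la velocidad: v(t) = -28·sin(4·t). La antiderivada de la velocidad, con x(0) = 11, da la posición: x(t) = 7·cos(4·t) + 4. Tenemos la posición x(t) = 7·cos(4·t) + 4. Sustituyendo t = pi/4: x(pi/4) = -3.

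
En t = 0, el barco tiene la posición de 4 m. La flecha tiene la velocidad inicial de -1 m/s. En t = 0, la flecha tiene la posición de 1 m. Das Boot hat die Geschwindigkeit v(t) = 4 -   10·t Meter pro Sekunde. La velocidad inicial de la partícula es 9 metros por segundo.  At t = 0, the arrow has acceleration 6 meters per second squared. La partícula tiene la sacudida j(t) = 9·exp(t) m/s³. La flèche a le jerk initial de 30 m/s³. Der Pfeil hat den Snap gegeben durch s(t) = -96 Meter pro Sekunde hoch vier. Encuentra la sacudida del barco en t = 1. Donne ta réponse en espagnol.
Debemos derivar nuestra ecuación de la velocidad v(t) = 4 - 10·t 2 veces. La derivada de la velocidad da la aceleración: a(t) = -10. Derivando la aceleración, obtenemos la sacudida: j(t) = 0. De la ecuación de la sacudida j(t) = 0, sustituimos t = 1 para obtener j = 0.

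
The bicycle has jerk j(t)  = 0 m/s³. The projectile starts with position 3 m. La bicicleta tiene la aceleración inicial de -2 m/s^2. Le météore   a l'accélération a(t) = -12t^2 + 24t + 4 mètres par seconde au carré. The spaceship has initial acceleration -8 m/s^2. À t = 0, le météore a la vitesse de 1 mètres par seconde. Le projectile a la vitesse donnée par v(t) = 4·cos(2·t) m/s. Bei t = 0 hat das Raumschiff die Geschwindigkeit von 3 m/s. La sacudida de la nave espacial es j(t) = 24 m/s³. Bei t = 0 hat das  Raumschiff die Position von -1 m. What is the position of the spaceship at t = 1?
We must find the antiderivative of our jerk equation j(t) = 24 3 times. The integral of jerk is acceleration. Using a(0) = -8, we get a(t) = 24·t - 8. The antiderivative of acceleration is velocity. Using v(0) = 3, we get v(t) = 12·t^2 - 8·t + 3. Finding the antiderivative of v(t) and using x(0) = -1: x(t) = 4·t^3 - 4·t^2 + 3·t - 1. Using x(t) = 4·t^3 - 4·t^2 + 3·t - 1 and substituting t = 1, we find x = 2.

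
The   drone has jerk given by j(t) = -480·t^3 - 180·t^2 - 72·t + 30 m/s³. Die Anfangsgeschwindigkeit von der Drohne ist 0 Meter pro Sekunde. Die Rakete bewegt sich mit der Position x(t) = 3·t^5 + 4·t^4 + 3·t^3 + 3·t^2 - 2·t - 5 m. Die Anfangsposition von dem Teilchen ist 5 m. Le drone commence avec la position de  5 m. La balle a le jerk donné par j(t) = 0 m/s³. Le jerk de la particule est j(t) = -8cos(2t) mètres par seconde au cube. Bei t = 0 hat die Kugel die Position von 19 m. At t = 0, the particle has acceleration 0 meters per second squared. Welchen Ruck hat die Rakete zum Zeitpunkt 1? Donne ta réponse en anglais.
We must differentiate our position equation x(t) = 3·t^5 + 4·t^4 + 3·t^3 + 3·t^2 - 2·t - 5 3 times. The derivative of position gives velocity: v(t) = 15·t^4 + 16·t^3 + 9·t^2 + 6·t - 2. Differentiating velocity, we get acceleration: a(t) = 60·t^3 + 48·t^2 + 18·t + 6. Taking d/dt of a(t), we find j(t) = 180·t^2 + 96·t + 18. Using j(t) = 180·t^2 + 96·t + 18 and substituting t = 1, we find j = 294.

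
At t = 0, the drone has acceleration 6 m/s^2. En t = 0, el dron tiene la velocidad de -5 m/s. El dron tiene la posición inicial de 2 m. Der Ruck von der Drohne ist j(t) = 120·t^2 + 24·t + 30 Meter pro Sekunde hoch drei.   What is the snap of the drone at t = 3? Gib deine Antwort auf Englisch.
To solve this, we need to take 1 derivative of our jerk equation j(t) = 120·t^2 + 24·t + 30. Taking d/dt of j(t), we find s(t) = 240·t + 24. We have snap s(t) = 240·t + 24. Substituting t = 3: s(3) = 744.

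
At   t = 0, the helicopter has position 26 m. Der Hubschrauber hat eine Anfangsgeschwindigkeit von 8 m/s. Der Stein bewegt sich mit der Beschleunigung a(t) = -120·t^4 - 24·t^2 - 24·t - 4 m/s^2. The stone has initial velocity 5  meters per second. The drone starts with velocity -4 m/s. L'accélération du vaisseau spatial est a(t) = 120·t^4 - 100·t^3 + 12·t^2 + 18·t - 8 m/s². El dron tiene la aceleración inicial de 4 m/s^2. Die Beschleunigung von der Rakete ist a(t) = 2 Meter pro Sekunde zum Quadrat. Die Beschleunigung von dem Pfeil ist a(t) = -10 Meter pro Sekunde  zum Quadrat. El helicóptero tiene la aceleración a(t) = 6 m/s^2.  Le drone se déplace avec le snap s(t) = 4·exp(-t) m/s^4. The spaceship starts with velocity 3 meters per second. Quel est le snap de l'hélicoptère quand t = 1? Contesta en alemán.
Wir müssen unsere Gleichung für die Beschleunigung a(t) = 6 2-mal ableiten. Mit d/dt von a(t) finden wir j(t) = 0. Die Ableitung von dem Ruck ergibt den Snap: s(t) = 0. Mit s(t) = 0 und Einsetzen von t = 1, finden wir s = 0.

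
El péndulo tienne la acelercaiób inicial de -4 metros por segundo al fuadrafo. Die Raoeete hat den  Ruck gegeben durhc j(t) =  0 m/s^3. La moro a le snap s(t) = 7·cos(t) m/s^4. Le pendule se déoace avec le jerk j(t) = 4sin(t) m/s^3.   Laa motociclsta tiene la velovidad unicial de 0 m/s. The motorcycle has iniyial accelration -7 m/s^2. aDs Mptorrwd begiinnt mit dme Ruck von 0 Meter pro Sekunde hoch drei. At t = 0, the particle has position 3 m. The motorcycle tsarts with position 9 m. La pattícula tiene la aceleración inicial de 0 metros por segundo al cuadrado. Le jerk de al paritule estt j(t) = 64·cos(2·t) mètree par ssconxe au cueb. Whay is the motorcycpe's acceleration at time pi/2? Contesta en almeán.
Ausgehend von dem Snap s(t) = 7·cos(t), nehmen wir 2 Integrale. Das Integral von dem Snap ist der Ruck. Mit j(0) = 0 erhalten wir j(t) = 7·sin(t). Das Integral von dem Ruck, mit a(0) = -7, ergibt die Beschleunigung: a(t) = -7·cos(t). Mit a(t) = -7·cos(t) und Einsetzen von t = pi/2, finden wir a = 0.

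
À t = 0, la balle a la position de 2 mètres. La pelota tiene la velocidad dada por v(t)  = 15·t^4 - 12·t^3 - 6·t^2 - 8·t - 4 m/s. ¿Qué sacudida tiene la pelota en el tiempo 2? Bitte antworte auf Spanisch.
Partiendo de la velocidad v(t) = 15·t^4 - 12·t^3 - 6·t^2 - 8·t - 4, tomamos 2 derivadas. Derivando la velocidad, obtenemos la aceleración: a(t) = 60·t^3 - 36·t^2 - 12·t - 8. Derivando la aceleración, obtenemos la sacudida: j(t) = 180·t^2 - 72·t - 12. Usando j(t) = 180·t^2 - 72·t - 12 y sustituyendo t = 2, encontramos j = 564.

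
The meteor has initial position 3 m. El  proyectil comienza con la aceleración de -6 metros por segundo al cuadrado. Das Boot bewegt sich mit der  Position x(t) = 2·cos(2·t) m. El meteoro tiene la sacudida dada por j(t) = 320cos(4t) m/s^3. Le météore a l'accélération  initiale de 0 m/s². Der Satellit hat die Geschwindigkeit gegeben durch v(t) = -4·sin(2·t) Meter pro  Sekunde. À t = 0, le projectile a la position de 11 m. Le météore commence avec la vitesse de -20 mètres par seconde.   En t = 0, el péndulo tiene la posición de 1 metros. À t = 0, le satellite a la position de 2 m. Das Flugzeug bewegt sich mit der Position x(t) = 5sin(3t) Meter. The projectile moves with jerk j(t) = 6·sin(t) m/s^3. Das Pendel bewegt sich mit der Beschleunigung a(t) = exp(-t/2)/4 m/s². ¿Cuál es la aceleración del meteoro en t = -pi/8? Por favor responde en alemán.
Um dies zu lösen, müssen wir 1 Stammfunktion unserer Gleichung für den Ruck j(t) = 320·cos(4·t) finden. Das Integral von dem Ruck, mit a(0) = 0, ergibt die Beschleunigung: a(t) = 80·sin(4·t). Mit a(t) = 80·sin(4·t) und Einsetzen von t = -pi/8, finden wir a = -80.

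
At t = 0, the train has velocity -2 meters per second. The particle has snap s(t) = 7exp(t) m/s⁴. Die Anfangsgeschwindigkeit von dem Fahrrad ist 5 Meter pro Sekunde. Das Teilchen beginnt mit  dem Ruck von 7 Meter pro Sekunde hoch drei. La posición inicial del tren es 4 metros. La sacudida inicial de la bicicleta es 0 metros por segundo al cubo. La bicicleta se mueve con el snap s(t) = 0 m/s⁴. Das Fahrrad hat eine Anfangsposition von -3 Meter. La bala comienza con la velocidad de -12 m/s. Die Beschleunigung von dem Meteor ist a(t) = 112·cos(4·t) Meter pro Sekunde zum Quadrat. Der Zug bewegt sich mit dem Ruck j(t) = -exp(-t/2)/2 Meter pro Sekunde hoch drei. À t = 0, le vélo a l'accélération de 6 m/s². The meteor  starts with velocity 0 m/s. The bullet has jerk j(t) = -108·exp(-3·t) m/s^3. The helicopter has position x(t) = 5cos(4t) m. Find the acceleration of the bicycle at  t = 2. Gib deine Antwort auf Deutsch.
Wir müssen die Stammfunktion unserer Gleichung für den Snap s(t) = 0 2-mal finden. Durch Integration von dem Snap und Verwendung der Anfangsbedingung j(0) = 0, erhalten wir j(t) = 0. Das Integral von dem Ruck, mit a(0) = 6, ergibt die Beschleunigung: a(t) = 6. Mit a(t) = 6 und Einsetzen von t = 2, finden wir a = 6.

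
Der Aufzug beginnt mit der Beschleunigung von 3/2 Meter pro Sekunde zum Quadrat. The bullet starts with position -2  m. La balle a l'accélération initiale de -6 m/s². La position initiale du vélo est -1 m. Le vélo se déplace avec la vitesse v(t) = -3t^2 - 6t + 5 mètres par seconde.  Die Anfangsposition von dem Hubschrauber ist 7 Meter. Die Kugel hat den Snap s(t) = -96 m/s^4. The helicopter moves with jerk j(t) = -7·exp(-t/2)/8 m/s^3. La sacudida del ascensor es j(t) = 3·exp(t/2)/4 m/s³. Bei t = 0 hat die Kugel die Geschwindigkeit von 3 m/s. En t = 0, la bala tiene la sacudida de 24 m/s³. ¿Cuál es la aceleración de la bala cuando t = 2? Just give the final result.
La respuesta es -150.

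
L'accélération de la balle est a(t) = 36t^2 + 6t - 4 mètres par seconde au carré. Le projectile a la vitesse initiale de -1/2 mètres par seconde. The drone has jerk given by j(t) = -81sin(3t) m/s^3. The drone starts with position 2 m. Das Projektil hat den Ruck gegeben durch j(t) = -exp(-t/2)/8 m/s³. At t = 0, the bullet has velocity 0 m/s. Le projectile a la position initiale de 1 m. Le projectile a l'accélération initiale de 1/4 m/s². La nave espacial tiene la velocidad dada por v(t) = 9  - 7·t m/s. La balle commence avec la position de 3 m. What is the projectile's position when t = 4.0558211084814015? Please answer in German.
Wir müssen das Integral unserer Gleichung für den Ruck j(t) = -exp(-t/2)/8 3-mal finden. Die Stammfunktion von dem Ruck, mit a(0) = 1/4, ergibt die Beschleunigung: a(t) = exp(-t/2)/4. Das Integral von der Beschleunigung ist die Geschwindigkeit. Mit v(0) = -1/2 erhalten wir v(t) = -exp(-t/2)/2. Durch Integration von der Geschwindigkeit und Verwendung der Anfangsbedingung x(0) = 1, erhalten wir x(t) = exp(-t/2). Aus der Gleichung für die Position x(t) = exp(-t/2), setzen wir t = 4.0558211084814015 ein und erhalten x = 0.131610226487213.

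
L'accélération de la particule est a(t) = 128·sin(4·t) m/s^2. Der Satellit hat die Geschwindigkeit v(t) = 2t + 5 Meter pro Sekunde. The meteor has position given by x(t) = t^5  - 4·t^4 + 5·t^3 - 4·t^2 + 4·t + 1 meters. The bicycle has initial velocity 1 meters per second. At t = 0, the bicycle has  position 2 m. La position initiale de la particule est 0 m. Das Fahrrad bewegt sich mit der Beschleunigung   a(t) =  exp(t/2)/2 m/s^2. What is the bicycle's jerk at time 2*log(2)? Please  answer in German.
Um dies zu lösen, müssen wir 1 Ableitung unserer Gleichung für die Beschleunigung a(t) = exp(t/2)/2 nehmen. Die Ableitung von der Beschleunigung ergibt den Ruck: j(t) = exp(t/2)/4. Wir haben den Ruck j(t) = exp(t/2)/4. Durch Einsetzen von t = 2*log(2): j(2*log(2)) = 1/2.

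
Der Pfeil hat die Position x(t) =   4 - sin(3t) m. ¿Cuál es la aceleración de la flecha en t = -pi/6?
Debemos derivar nuestra ecuación de la posición x(t) = 4 - sin(3·t) 2 veces. Derivando la posición, obtenemos la velocidad: v(t) = -3·cos(3·t). Derivando la velocidad, obtenemos la aceleración: a(t) = 9·sin(3·t). De la ecuación de la aceleración a(t) = 9·sin(3·t), sustituimos t = -pi/6 para obtener a = -9.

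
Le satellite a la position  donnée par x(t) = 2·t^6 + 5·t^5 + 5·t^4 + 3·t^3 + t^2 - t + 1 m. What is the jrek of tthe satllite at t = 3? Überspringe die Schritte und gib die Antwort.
At t = 3, j = 9558.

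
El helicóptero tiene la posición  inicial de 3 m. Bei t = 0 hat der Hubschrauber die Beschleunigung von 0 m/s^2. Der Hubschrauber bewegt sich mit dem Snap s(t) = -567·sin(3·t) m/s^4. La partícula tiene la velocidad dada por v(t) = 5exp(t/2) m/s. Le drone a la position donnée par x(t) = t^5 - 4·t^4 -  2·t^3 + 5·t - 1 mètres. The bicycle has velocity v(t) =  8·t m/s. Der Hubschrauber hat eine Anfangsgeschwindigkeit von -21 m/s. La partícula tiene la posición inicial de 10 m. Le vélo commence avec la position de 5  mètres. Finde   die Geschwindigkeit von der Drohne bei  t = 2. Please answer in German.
Wir müssen unsere Gleichung für die Position x(t) = t^5 - 4·t^4 - 2·t^3 + 5·t - 1 1-mal ableiten. Mit d/dt von x(t) finden wir v(t) = 5·t^4 - 16·t^3 - 6·t^2 + 5. Mit v(t) = 5·t^4 - 16·t^3 - 6·t^2 + 5 und Einsetzen von t = 2, finden wir v = -67.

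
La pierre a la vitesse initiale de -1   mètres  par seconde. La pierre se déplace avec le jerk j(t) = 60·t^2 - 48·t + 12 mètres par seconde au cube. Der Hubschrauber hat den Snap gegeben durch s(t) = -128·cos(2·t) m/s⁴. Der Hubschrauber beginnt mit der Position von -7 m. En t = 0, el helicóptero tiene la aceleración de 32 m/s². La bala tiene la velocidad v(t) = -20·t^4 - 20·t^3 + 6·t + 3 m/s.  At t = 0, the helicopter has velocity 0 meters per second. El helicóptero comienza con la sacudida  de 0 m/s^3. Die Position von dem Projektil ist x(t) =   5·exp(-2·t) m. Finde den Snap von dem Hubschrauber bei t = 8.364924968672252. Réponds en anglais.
We have snap s(t) = -128·cos(2·t). Substituting t = 8.364924968672252: s(8.364924968672252) = 66.7849439504396.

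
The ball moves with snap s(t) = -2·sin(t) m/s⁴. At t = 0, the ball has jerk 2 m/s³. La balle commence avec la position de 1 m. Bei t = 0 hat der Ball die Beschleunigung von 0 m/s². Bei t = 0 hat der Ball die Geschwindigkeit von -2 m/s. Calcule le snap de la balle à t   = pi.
En utilisant s(t) = -2·sin(t) et en substituant t = pi, nous trouvons s = 0.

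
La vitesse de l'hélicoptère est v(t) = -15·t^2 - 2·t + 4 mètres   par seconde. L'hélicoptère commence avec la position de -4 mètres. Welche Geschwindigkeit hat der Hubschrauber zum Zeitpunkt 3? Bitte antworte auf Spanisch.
De la ecuación de la velocidad v(t) = -15·t^2 - 2·t + 4, sustituimos t = 3 para obtener v = -137.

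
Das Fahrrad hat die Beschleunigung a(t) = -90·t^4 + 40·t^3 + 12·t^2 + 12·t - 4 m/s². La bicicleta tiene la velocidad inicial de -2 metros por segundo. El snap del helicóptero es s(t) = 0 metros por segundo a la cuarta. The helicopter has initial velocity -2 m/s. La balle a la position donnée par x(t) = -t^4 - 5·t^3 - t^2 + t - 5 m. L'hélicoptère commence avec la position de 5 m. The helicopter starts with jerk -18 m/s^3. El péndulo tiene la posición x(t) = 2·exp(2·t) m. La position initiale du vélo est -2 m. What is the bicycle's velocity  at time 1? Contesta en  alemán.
Um dies zu lösen, müssen wir 1 Integral unserer Gleichung für die Beschleunigung a(t) = -90·t^4 + 40·t^3 + 12·t^2 + 12·t - 4 finden. Das Integral von der Beschleunigung, mit v(0) = -2, ergibt die Geschwindigkeit: v(t) = -18·t^5 + 10·t^4 + 4·t^3 + 6·t^2 - 4·t - 2. Aus der Gleichung für die Geschwindigkeit v(t) = -18·t^5 + 10·t^4 + 4·t^3 + 6·t^2 - 4·t - 2, setzen wir t = 1 ein und erhalten v = -4.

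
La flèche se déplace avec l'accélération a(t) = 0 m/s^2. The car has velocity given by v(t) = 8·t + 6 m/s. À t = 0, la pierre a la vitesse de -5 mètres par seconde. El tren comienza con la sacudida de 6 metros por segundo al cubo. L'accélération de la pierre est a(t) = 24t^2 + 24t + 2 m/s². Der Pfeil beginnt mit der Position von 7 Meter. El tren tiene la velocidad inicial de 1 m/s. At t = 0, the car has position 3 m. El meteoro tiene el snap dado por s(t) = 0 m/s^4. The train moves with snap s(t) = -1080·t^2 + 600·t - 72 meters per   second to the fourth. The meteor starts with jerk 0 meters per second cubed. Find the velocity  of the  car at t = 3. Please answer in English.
Using v(t) = 8·t + 6 and substituting t = 3, we find v = 30.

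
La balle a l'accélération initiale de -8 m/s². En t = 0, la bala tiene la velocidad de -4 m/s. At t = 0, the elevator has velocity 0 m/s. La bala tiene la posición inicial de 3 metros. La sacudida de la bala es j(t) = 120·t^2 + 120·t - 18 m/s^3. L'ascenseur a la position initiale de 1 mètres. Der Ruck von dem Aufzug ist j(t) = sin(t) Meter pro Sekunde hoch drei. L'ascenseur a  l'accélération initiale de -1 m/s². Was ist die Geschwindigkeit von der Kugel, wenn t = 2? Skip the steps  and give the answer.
Die Antwort ist 264.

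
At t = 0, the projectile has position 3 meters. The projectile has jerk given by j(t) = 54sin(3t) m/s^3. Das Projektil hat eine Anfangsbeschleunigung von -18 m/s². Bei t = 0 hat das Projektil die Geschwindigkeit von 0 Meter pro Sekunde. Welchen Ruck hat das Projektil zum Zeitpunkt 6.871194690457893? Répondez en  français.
En utilisant j(t) = 54·sin(3·t) et en substituant t = 6.871194690457893, nous trouvons j = 52.9949924619871.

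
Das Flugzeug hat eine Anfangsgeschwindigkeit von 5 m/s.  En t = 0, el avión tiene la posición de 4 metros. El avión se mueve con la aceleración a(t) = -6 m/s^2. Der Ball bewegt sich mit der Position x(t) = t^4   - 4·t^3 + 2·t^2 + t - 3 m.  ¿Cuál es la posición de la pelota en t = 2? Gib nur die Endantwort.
La posición en t = 2 es x = -9.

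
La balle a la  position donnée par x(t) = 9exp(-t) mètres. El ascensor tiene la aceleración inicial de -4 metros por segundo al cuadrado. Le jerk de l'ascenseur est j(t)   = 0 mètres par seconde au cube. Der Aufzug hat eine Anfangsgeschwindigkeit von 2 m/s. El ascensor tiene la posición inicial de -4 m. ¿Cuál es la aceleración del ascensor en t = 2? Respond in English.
To find the answer, we compute 1 antiderivative of j(t) = 0. Finding the integral of j(t) and using a(0) = -4: a(t) = -4. We have acceleration a(t) = -4. Substituting t = 2: a(2) = -4.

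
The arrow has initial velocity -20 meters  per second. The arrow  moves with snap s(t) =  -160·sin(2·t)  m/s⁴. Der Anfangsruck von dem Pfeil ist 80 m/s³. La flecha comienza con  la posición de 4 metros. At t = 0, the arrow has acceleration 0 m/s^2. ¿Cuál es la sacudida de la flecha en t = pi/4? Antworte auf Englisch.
To find the answer, we compute 1 antiderivative of s(t) = -160·sin(2·t). Taking ∫s(t)dt and applying j(0) = 80, we find j(t) = 80·cos(2·t). Using j(t) = 80·cos(2·t) and substituting t = pi/4, we find j = 0.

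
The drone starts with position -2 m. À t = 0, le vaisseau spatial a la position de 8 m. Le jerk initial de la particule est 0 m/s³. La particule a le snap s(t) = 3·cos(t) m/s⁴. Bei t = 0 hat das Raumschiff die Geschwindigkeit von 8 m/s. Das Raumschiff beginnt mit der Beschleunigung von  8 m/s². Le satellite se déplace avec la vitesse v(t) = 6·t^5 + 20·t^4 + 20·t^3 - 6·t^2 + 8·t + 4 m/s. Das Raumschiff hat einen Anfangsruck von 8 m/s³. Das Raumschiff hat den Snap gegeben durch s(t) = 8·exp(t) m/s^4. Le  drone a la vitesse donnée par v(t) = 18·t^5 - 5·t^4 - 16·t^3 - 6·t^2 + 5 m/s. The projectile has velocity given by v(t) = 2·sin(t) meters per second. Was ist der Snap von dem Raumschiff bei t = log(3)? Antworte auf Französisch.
En utilisant s(t) = 8·exp(t) et en substituant t = log(3), nous trouvons s = 24.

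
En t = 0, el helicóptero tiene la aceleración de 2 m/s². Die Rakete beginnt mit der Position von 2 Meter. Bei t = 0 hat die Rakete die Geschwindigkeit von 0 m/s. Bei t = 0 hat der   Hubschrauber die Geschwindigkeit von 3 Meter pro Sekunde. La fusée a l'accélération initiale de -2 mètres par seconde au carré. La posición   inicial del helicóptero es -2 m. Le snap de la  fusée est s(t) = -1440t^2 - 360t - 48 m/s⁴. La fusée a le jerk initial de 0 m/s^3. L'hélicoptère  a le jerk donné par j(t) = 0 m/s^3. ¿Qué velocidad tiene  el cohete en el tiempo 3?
Necesitamos integrar nuestra ecuación del snap s(t) = -1440·t^2 - 360·t - 48 3 veces. Tomando ∫s(t)dt y aplicando j(0) = 0, encontramos j(t) = 12·t·(-40·t^2 - 15·t - 4). Integrando la sacudida y usando la condición inicial a(0) = -2, obtenemos a(t) = -120·t^4 - 60·t^3 - 24·t^2 - 2. Tomando ∫a(t)dt y aplicando v(0) = 0, encontramos v(t) = t·(-24·t^4 - 15·t^3 - 8·t^2 - 2). Usando v(t) = t·(-24·t^4 - 15·t^3 - 8·t^2 - 2) y sustituyendo t = 3, encontramos v = -7269.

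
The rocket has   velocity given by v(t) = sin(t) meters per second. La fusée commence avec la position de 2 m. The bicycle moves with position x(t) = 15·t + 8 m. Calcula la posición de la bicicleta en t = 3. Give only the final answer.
La respuesta es 53.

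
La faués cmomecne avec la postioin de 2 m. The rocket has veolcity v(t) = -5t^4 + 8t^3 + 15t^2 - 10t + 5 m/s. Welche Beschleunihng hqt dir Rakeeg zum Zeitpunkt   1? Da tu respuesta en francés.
En partant de la vitesse v(t) = -5·t^4 + 8·t^3 + 15·t^2 - 10·t + 5, nous prenons 1 dérivée. En prenant d/dt de v(t), nous trouvons a(t) = -20·t^3 + 24·t^2 + 30·t - 10. En utilisant a(t) = -20·t^3 + 24·t^2 + 30·t - 10 et en substituant t = 1, nous trouvons a = 24.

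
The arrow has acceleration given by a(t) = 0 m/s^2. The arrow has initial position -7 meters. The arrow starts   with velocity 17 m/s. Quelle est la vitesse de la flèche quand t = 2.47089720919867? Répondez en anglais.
We must find the integral of our acceleration equation a(t) = 0 1 time. The integral of acceleration is velocity. Using v(0) = 17, we get v(t) = 17. From the given velocity equation v(t) = 17, we substitute t = 2.47089720919867 to get v = 17.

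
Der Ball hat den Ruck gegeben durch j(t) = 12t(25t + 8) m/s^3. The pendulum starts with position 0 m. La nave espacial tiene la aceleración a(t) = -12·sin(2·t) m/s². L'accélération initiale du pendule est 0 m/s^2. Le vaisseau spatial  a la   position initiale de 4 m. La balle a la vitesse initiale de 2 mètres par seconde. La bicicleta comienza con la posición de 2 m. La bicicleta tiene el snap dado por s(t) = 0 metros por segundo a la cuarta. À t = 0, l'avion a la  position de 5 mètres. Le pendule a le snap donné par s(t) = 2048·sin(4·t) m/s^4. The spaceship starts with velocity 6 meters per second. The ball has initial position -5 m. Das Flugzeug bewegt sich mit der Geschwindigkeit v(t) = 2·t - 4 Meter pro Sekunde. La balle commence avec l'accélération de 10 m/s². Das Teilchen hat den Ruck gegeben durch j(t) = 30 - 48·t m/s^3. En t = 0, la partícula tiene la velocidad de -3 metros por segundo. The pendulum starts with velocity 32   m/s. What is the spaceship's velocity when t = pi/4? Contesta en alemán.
Ausgehend von der Beschleunigung a(t) = -12·sin(2·t), nehmen wir 1 Integral. Durch Integration von der Beschleunigung und Verwendung der Anfangsbedingung v(0) = 6, erhalten wir v(t) = 6·cos(2·t). Mit v(t) = 6·cos(2·t) und Einsetzen von t = pi/4, finden wir v = 0.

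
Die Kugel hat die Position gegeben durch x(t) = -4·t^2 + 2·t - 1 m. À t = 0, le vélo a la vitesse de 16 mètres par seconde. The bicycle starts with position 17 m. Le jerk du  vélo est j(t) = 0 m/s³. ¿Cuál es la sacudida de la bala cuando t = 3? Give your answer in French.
Nous devons dériver notre équation de la position x(t) = -4·t^2 + 2·t - 1 3 fois. En prenant d/dt de x(t), nous trouvons v(t) = 2 - 8·t. En dérivant la vitesse, nous obtenons l'accélération: a(t) = -8. En dérivant l'accélération, nous obtenons le jerk: j(t) = 0. De l'équation du jerk j(t) = 0, nous substituons t = 3 pour obtenir j = 0.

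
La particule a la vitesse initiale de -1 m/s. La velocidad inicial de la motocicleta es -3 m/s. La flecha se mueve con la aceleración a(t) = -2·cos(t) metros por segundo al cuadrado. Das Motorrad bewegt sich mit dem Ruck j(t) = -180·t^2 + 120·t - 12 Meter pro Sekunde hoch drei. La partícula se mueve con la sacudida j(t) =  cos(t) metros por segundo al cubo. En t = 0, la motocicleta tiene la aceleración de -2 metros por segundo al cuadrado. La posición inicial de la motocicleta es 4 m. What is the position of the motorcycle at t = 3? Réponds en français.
Nous devons trouver la primitive de notre équation du jerk j(t) = -180·t^2 + 120·t - 12 3 fois. En prenant ∫j(t)dt et en appliquant a(0) = -2, nous trouvons a(t) = -60·t^3 + 60·t^2 - 12·t - 2. En intégrant l'accélération et en utilisant la condition initiale v(0) = -3, nous obtenons v(t) = -15·t^4 + 20·t^3 - 6·t^2 - 2·t - 3. En prenant ∫v(t)dt et en appliquant x(0) = 4, nous trouvons x(t) = -3·t^5 + 5·t^4 - 2·t^3 - t^2 - 3·t + 4. De l'équation de la position x(t) = -3·t^5 + 5·t^4 - 2·t^3 - t^2 - 3·t + 4, nous substituons t = 3 pour obtenir x = -392.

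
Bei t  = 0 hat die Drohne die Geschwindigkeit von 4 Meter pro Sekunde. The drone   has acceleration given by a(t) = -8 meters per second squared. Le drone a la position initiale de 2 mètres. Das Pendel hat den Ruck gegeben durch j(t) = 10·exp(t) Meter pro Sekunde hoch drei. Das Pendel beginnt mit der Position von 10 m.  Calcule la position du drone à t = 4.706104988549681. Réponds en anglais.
To find the answer, we compute 2 integrals of a(t) = -8. Taking ∫a(t)dt and applying v(0) = 4, we find v(t) = 4 - 8·t. Integrating velocity and using the initial condition x(0) = 2, we get x(t) = -4·t^2 + 4·t + 2. We have position x(t) = -4·t^2 + 4·t + 2. Substituting t = 4.706104988549681: x(4.706104988549681) = -67.7652766988101.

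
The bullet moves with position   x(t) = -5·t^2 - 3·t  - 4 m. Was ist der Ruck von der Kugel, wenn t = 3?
Wir müssen unsere Gleichung für die Position x(t) = -5·t^2 - 3·t - 4 3-mal ableiten. Durch Ableiten von der Position erhalten wir die Geschwindigkeit: v(t) = -10·t - 3. Die Ableitung von der Geschwindigkeit ergibt die Beschleunigung: a(t) = -10. Durch Ableiten von der Beschleunigung erhalten wir den Ruck: j(t) = 0. Wir haben den Ruck j(t) = 0. Durch Einsetzen von t = 3: j(3) = 0.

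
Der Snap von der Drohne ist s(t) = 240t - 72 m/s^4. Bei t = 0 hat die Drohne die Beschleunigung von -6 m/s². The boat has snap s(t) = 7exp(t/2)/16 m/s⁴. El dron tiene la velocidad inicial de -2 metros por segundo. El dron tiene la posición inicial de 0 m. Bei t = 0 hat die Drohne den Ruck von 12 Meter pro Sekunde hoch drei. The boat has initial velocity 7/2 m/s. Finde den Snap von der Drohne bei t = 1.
Wir haben den Snap s(t) = 240·t - 72. Durch Einsetzen von t = 1: s(1) = 168.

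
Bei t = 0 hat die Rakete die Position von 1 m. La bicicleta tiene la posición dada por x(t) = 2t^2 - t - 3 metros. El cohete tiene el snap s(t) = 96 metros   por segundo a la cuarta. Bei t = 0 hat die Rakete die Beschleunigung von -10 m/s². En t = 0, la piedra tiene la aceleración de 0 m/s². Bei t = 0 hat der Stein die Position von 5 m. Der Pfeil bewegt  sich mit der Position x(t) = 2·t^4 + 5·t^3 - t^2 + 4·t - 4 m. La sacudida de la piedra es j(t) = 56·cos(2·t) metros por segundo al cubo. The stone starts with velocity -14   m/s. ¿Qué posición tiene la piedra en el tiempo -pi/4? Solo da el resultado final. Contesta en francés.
À t = -pi/4, x = 12.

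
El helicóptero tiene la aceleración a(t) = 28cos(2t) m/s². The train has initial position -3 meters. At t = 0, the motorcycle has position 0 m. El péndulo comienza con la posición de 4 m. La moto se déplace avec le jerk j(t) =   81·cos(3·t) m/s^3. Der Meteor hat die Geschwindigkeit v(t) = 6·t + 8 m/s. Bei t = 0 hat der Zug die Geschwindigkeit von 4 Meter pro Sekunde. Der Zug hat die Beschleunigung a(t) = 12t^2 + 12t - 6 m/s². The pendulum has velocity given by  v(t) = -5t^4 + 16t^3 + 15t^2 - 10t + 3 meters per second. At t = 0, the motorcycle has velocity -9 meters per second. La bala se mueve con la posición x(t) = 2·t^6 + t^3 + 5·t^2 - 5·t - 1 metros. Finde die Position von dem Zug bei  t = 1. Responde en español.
Necesitamos integrar nuestra ecuación de la aceleración a(t) = 12·t^2 + 12·t - 6 2 veces. La integral de la aceleración, con v(0) = 4, da la velocidad: v(t) = 4·t^3 + 6·t^2 - 6·t + 4. Integrando la velocidad y usando la condición inicial x(0) = -3, obtenemos x(t) = t^4 + 2·t^3 - 3·t^2 + 4·t - 3. Tenemos la posición x(t) = t^4 + 2·t^3 - 3·t^2 + 4·t - 3. Sustituyendo t = 1: x(1) = 1.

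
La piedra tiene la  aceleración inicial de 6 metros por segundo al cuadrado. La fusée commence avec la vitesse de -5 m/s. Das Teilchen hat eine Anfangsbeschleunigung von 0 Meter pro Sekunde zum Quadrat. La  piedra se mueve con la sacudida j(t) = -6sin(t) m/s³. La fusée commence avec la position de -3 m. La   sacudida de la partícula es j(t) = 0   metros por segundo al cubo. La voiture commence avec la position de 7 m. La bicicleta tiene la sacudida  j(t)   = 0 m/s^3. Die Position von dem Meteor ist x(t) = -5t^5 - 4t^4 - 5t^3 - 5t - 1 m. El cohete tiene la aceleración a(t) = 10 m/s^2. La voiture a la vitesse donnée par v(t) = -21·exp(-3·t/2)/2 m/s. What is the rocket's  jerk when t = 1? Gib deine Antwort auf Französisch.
Nous devons dériver notre équation de l'accélération a(t) = 10 1 fois. En prenant d/dt de a(t), nous trouvons j(t) = 0. Nous avons le jerk j(t) = 0. En substituant t = 1: j(1) = 0.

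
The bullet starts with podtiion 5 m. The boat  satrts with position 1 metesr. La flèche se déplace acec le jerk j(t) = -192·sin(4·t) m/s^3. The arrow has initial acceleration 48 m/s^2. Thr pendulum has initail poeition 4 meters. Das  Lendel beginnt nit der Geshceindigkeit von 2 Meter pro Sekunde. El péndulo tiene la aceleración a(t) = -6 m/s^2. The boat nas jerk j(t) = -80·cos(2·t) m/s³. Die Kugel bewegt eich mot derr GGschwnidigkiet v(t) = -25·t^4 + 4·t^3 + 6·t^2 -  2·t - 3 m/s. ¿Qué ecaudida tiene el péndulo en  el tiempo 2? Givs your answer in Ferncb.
En partant de l'accélération a(t) = -6, nous prenons 1 dérivée. La dérivée de l'accélération donne le jerk: j(t) = 0. De l'équation du jerk j(t) = 0, nous substituons t = 2 pour obtenir j = 0.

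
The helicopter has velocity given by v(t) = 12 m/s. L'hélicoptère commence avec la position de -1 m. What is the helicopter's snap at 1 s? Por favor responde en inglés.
To solve this, we need to take 3 derivatives of our velocity equation v(t) = 12. Taking d/dt of v(t), we find a(t) = 0. Differentiating acceleration, we get jerk: j(t) = 0. The derivative of jerk gives snap: s(t) = 0. From the given snap equation s(t) = 0, we substitute t = 1 to get s = 0.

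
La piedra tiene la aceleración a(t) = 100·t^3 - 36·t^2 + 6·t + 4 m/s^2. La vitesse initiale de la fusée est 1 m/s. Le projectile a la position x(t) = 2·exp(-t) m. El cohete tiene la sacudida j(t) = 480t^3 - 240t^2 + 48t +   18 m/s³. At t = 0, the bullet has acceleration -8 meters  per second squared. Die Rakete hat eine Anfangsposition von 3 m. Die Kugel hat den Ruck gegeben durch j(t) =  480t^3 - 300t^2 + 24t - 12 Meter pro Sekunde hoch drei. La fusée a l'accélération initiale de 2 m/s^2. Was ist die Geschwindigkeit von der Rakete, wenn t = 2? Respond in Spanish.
Partiendo de la sacudida j(t) = 480·t^3 - 240·t^2 + 48·t + 18, tomamos 2 antiderivadas. La integral de la sacudida, con a(0) = 2, da la aceleración: a(t) = 120·t^4 - 80·t^3 + 24·t^2 + 18·t + 2. Tomando ∫a(t)dt y aplicando v(0) = 1, encontramos v(t) = 24·t^5 - 20·t^4 + 8·t^3 + 9·t^2 + 2·t + 1. Tenemos la velocidad v(t) = 24·t^5 - 20·t^4 + 8·t^3 + 9·t^2 + 2·t + 1. Sustituyendo t = 2: v(2) = 553.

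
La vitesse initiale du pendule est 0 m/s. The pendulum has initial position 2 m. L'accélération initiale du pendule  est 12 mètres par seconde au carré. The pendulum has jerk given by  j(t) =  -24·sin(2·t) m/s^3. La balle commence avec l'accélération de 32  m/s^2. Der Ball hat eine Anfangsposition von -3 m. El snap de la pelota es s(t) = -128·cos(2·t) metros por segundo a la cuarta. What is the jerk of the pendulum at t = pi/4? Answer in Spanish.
De la ecuación de la sacudida j(t) = -24·sin(2·t), sustituimos t = pi/4 para obtener j = -24.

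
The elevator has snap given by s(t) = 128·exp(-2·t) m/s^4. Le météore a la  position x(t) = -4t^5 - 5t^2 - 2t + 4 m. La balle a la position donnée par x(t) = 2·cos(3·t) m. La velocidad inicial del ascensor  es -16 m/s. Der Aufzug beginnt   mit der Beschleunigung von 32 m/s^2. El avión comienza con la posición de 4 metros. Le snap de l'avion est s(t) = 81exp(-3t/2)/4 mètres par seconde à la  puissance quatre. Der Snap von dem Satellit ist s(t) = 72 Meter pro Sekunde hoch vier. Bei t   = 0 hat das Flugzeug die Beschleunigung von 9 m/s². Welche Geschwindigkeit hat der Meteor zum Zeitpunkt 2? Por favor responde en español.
Partiendo de la posición x(t) = -4·t^5 - 5·t^2 - 2·t + 4, tomamos 1 derivada. Tomando d/dt de x(t), encontramos v(t) = -20·t^4 - 10·t - 2. Tenemos la velocidad v(t) = -20·t^4 - 10·t - 2. Sustituyendo t = 2: v(2) = -342.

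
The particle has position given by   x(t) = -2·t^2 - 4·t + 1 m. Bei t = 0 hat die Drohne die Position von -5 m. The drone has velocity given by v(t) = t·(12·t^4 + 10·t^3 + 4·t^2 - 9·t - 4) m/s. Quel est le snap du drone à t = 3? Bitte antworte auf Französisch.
Nous devons dériver notre équation de la vitesse v(t) = t·(12·t^4 + 10·t^3 + 4·t^2 - 9·t - 4) 3 fois. En dérivant la vitesse, nous obtenons l'accélération: a(t) = 12·t^4 + 10·t^3 + 4·t^2 + t·(48·t^3 + 30·t^2 + 8·t - 9) - 9·t - 4. La dérivée de l'accélération donne le jerk: j(t) = 96·t^3 + 60·t^2 + t·(144·t^2 + 60·t + 8) + 16·t - 18. En prenant d/dt de j(t), nous trouvons s(t) = 432·t^2 + t·(288·t + 60) + 180·t + 24. En utilisant s(t) = 432·t^2 + t·(288·t + 60) + 180·t + 24 et en substituant t = 3, nous trouvons s = 7224.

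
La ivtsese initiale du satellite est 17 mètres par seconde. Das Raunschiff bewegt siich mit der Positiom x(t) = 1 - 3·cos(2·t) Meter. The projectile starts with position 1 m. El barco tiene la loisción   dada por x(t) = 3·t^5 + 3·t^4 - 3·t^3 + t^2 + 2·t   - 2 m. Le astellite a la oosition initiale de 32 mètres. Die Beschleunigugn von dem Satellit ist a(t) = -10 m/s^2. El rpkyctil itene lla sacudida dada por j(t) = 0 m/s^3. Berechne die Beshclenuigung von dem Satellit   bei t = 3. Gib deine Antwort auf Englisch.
We have acceleration a(t) = -10. Substituting t = 3: a(3) = -10.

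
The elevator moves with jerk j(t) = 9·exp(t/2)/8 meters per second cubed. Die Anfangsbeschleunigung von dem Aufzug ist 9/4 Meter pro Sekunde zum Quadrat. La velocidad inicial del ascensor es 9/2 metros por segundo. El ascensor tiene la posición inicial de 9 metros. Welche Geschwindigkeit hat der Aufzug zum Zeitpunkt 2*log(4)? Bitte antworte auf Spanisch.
Partiendo de la sacudida j(t) = 9·exp(t/2)/8, tomamos 2 integrales. La antiderivada de la sacudida es la aceleración. Usando a(0) = 9/4, obtenemos a(t) = 9·exp(t/2)/4. Integrando la aceleración y usando la condición inicial v(0) = 9/2, obtenemos v(t) = 9·exp(t/2)/2. De la ecuación de la velocidad v(t) = 9·exp(t/2)/2, sustituimos t = 2*log(4) para obtener v = 18.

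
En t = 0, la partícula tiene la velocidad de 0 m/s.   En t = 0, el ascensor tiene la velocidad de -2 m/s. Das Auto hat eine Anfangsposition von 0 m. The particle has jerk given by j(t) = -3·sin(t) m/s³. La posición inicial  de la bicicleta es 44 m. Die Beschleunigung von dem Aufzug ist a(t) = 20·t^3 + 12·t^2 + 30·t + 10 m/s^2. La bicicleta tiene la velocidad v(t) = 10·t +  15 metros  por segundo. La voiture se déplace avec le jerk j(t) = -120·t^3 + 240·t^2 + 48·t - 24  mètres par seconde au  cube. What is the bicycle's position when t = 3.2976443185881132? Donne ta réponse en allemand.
Um dies zu lösen, müssen wir 1 Stammfunktion unserer Gleichung für die Geschwindigkeit v(t) = 10·t + 15 finden. Die Stammfunktion von der Geschwindigkeit ist die Position. Mit x(0) = 44 erhalten wir x(t) = 5·t^2 + 15·t + 44. Mit x(t) = 5·t^2 + 15·t + 44 und Einsetzen von t = 3.2976443185881132, finden wir x = 147.836955038404.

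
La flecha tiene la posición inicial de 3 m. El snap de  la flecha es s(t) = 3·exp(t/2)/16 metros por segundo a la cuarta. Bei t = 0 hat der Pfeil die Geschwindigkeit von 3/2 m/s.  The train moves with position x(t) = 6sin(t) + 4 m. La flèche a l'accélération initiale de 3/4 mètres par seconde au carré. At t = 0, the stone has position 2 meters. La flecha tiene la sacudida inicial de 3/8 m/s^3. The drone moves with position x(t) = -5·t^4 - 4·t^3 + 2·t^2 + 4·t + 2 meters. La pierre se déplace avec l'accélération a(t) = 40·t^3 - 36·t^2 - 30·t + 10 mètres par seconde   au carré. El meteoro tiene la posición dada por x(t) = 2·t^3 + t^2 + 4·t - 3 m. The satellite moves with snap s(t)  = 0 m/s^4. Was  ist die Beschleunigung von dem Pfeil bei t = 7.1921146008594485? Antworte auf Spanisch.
Necesitamos integrar nuestra ecuación del snap s(t) = 3·exp(t/2)/16 2 veces. Tomando ∫s(t)dt y aplicando j(0) = 3/8, encontramos j(t) = 3·exp(t/2)/8. La antiderivada de la sacudida es la aceleración. Usando a(0) = 3/4, obtenemos a(t) = 3·exp(t/2)/4. Tenemos la aceleración a(t) = 3·exp(t/2)/4. Sustituyendo t = 7.1921146008594485: a(7.1921146008594485) = 27.3406670134261.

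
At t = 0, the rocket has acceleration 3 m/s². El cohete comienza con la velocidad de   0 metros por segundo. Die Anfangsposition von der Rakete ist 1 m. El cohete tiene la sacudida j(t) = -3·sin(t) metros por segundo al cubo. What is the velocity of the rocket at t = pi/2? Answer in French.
Nous devons intégrer notre équation du jerk j(t) = -3·sin(t) 2 fois. En intégrant le jerk et en utilisant la condition initiale a(0) = 3, nous obtenons a(t) = 3·cos(t). En intégrant l'accélération et en utilisant la condition initiale v(0) = 0, nous obtenons v(t) = 3·sin(t). En utilisant v(t) = 3·sin(t) et en substituant t = pi/2, nous trouvons v = 3.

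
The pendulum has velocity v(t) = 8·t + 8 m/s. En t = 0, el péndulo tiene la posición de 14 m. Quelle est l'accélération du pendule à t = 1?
Pour résoudre ceci, nous devons prendre 1 dérivée de notre équation de la vitesse v(t) = 8·t + 8. En dérivant la vitesse, nous obtenons l'accélération: a(t) = 8. Nous avons l'accélération a(t) = 8. En substituant t = 1: a(1) = 8.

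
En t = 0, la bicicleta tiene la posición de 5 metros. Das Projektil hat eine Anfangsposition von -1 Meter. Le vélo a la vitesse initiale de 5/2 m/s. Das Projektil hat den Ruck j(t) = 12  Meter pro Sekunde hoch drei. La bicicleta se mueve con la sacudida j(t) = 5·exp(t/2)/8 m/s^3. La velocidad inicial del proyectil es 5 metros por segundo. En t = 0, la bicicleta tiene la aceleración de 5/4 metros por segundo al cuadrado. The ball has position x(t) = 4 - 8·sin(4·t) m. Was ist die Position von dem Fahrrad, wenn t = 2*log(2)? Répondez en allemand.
Wir müssen das Integral unserer Gleichung für den Ruck j(t) = 5·exp(t/2)/8 3-mal finden. Die Stammfunktion von dem Ruck ist die Beschleunigung. Mit a(0) = 5/4 erhalten wir a(t) = 5·exp(t/2)/4. Die Stammfunktion von der Beschleunigung ist die Geschwindigkeit. Mit v(0) = 5/2 erhalten wir v(t) = 5·exp(t/2)/2. Durch Integration von der Geschwindigkeit und Verwendung der Anfangsbedingung x(0) = 5, erhalten wir x(t) = 5·exp(t/2). Wir haben die Position x(t) = 5·exp(t/2). Durch Einsetzen von t = 2*log(2): x(2*log(2)) = 10.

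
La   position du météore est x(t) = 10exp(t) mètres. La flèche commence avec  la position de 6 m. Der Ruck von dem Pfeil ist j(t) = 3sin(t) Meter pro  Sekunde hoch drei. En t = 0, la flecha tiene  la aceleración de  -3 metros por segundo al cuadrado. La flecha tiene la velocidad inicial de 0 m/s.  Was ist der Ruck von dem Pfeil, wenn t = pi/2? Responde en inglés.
Using j(t) = 3·sin(t) and substituting t = pi/2, we find j = 3.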